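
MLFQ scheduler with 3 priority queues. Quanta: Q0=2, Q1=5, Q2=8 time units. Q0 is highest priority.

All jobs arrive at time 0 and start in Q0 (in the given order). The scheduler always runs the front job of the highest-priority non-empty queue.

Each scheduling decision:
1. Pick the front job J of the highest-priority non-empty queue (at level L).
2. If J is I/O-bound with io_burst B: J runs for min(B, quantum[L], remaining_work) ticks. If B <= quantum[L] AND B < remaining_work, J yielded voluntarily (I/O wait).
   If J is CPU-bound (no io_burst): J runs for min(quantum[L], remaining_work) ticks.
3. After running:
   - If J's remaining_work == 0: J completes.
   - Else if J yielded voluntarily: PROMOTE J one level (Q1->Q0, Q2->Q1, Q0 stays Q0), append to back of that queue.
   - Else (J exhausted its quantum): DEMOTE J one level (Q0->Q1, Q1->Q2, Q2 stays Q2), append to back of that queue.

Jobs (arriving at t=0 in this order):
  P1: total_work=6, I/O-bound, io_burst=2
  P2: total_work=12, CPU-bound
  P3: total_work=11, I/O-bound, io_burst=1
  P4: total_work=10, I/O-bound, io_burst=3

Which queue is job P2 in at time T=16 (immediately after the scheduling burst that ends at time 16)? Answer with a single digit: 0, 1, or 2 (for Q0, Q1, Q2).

Answer: 1

Derivation:
t=0-2: P1@Q0 runs 2, rem=4, I/O yield, promote→Q0. Q0=[P2,P3,P4,P1] Q1=[] Q2=[]
t=2-4: P2@Q0 runs 2, rem=10, quantum used, demote→Q1. Q0=[P3,P4,P1] Q1=[P2] Q2=[]
t=4-5: P3@Q0 runs 1, rem=10, I/O yield, promote→Q0. Q0=[P4,P1,P3] Q1=[P2] Q2=[]
t=5-7: P4@Q0 runs 2, rem=8, quantum used, demote→Q1. Q0=[P1,P3] Q1=[P2,P4] Q2=[]
t=7-9: P1@Q0 runs 2, rem=2, I/O yield, promote→Q0. Q0=[P3,P1] Q1=[P2,P4] Q2=[]
t=9-10: P3@Q0 runs 1, rem=9, I/O yield, promote→Q0. Q0=[P1,P3] Q1=[P2,P4] Q2=[]
t=10-12: P1@Q0 runs 2, rem=0, completes. Q0=[P3] Q1=[P2,P4] Q2=[]
t=12-13: P3@Q0 runs 1, rem=8, I/O yield, promote→Q0. Q0=[P3] Q1=[P2,P4] Q2=[]
t=13-14: P3@Q0 runs 1, rem=7, I/O yield, promote→Q0. Q0=[P3] Q1=[P2,P4] Q2=[]
t=14-15: P3@Q0 runs 1, rem=6, I/O yield, promote→Q0. Q0=[P3] Q1=[P2,P4] Q2=[]
t=15-16: P3@Q0 runs 1, rem=5, I/O yield, promote→Q0. Q0=[P3] Q1=[P2,P4] Q2=[]
t=16-17: P3@Q0 runs 1, rem=4, I/O yield, promote→Q0. Q0=[P3] Q1=[P2,P4] Q2=[]
t=17-18: P3@Q0 runs 1, rem=3, I/O yield, promote→Q0. Q0=[P3] Q1=[P2,P4] Q2=[]
t=18-19: P3@Q0 runs 1, rem=2, I/O yield, promote→Q0. Q0=[P3] Q1=[P2,P4] Q2=[]
t=19-20: P3@Q0 runs 1, rem=1, I/O yield, promote→Q0. Q0=[P3] Q1=[P2,P4] Q2=[]
t=20-21: P3@Q0 runs 1, rem=0, completes. Q0=[] Q1=[P2,P4] Q2=[]
t=21-26: P2@Q1 runs 5, rem=5, quantum used, demote→Q2. Q0=[] Q1=[P4] Q2=[P2]
t=26-29: P4@Q1 runs 3, rem=5, I/O yield, promote→Q0. Q0=[P4] Q1=[] Q2=[P2]
t=29-31: P4@Q0 runs 2, rem=3, quantum used, demote→Q1. Q0=[] Q1=[P4] Q2=[P2]
t=31-34: P4@Q1 runs 3, rem=0, completes. Q0=[] Q1=[] Q2=[P2]
t=34-39: P2@Q2 runs 5, rem=0, completes. Q0=[] Q1=[] Q2=[]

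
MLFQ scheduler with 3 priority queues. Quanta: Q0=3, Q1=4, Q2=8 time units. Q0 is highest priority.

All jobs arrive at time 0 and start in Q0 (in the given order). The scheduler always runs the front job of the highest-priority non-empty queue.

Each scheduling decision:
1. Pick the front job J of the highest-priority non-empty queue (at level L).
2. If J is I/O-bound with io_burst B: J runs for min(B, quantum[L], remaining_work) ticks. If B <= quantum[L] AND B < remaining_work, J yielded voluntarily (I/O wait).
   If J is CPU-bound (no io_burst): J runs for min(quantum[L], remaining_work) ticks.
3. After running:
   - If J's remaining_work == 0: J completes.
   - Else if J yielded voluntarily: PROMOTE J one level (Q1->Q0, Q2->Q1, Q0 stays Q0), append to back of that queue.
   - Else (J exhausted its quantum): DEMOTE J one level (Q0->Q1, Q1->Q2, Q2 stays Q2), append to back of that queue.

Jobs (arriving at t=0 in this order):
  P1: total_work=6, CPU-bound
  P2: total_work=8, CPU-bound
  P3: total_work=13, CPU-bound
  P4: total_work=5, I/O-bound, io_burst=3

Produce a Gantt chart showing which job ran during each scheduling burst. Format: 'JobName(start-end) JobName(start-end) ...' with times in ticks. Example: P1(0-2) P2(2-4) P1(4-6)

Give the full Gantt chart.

Answer: P1(0-3) P2(3-6) P3(6-9) P4(9-12) P4(12-14) P1(14-17) P2(17-21) P3(21-25) P2(25-26) P3(26-32)

Derivation:
t=0-3: P1@Q0 runs 3, rem=3, quantum used, demote→Q1. Q0=[P2,P3,P4] Q1=[P1] Q2=[]
t=3-6: P2@Q0 runs 3, rem=5, quantum used, demote→Q1. Q0=[P3,P4] Q1=[P1,P2] Q2=[]
t=6-9: P3@Q0 runs 3, rem=10, quantum used, demote→Q1. Q0=[P4] Q1=[P1,P2,P3] Q2=[]
t=9-12: P4@Q0 runs 3, rem=2, I/O yield, promote→Q0. Q0=[P4] Q1=[P1,P2,P3] Q2=[]
t=12-14: P4@Q0 runs 2, rem=0, completes. Q0=[] Q1=[P1,P2,P3] Q2=[]
t=14-17: P1@Q1 runs 3, rem=0, completes. Q0=[] Q1=[P2,P3] Q2=[]
t=17-21: P2@Q1 runs 4, rem=1, quantum used, demote→Q2. Q0=[] Q1=[P3] Q2=[P2]
t=21-25: P3@Q1 runs 4, rem=6, quantum used, demote→Q2. Q0=[] Q1=[] Q2=[P2,P3]
t=25-26: P2@Q2 runs 1, rem=0, completes. Q0=[] Q1=[] Q2=[P3]
t=26-32: P3@Q2 runs 6, rem=0, completes. Q0=[] Q1=[] Q2=[]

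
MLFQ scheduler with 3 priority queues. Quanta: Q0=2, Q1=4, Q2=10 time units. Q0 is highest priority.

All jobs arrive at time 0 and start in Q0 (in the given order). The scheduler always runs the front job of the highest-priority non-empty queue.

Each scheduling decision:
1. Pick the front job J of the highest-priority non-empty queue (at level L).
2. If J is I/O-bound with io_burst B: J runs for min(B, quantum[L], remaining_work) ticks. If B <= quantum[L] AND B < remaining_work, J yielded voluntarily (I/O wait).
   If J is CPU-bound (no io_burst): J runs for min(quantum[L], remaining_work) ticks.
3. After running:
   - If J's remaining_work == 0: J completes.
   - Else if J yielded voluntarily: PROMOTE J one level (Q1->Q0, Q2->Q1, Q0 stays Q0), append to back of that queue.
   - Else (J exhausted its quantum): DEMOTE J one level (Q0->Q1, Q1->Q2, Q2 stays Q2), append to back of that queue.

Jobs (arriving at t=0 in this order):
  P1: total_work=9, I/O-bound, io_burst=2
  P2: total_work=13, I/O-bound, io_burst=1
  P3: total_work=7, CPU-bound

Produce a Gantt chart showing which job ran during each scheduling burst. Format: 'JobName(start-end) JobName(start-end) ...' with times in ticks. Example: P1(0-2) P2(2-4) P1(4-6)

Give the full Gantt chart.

Answer: P1(0-2) P2(2-3) P3(3-5) P1(5-7) P2(7-8) P1(8-10) P2(10-11) P1(11-13) P2(13-14) P1(14-15) P2(15-16) P2(16-17) P2(17-18) P2(18-19) P2(19-20) P2(20-21) P2(21-22) P2(22-23) P2(23-24) P3(24-28) P3(28-29)

Derivation:
t=0-2: P1@Q0 runs 2, rem=7, I/O yield, promote→Q0. Q0=[P2,P3,P1] Q1=[] Q2=[]
t=2-3: P2@Q0 runs 1, rem=12, I/O yield, promote→Q0. Q0=[P3,P1,P2] Q1=[] Q2=[]
t=3-5: P3@Q0 runs 2, rem=5, quantum used, demote→Q1. Q0=[P1,P2] Q1=[P3] Q2=[]
t=5-7: P1@Q0 runs 2, rem=5, I/O yield, promote→Q0. Q0=[P2,P1] Q1=[P3] Q2=[]
t=7-8: P2@Q0 runs 1, rem=11, I/O yield, promote→Q0. Q0=[P1,P2] Q1=[P3] Q2=[]
t=8-10: P1@Q0 runs 2, rem=3, I/O yield, promote→Q0. Q0=[P2,P1] Q1=[P3] Q2=[]
t=10-11: P2@Q0 runs 1, rem=10, I/O yield, promote→Q0. Q0=[P1,P2] Q1=[P3] Q2=[]
t=11-13: P1@Q0 runs 2, rem=1, I/O yield, promote→Q0. Q0=[P2,P1] Q1=[P3] Q2=[]
t=13-14: P2@Q0 runs 1, rem=9, I/O yield, promote→Q0. Q0=[P1,P2] Q1=[P3] Q2=[]
t=14-15: P1@Q0 runs 1, rem=0, completes. Q0=[P2] Q1=[P3] Q2=[]
t=15-16: P2@Q0 runs 1, rem=8, I/O yield, promote→Q0. Q0=[P2] Q1=[P3] Q2=[]
t=16-17: P2@Q0 runs 1, rem=7, I/O yield, promote→Q0. Q0=[P2] Q1=[P3] Q2=[]
t=17-18: P2@Q0 runs 1, rem=6, I/O yield, promote→Q0. Q0=[P2] Q1=[P3] Q2=[]
t=18-19: P2@Q0 runs 1, rem=5, I/O yield, promote→Q0. Q0=[P2] Q1=[P3] Q2=[]
t=19-20: P2@Q0 runs 1, rem=4, I/O yield, promote→Q0. Q0=[P2] Q1=[P3] Q2=[]
t=20-21: P2@Q0 runs 1, rem=3, I/O yield, promote→Q0. Q0=[P2] Q1=[P3] Q2=[]
t=21-22: P2@Q0 runs 1, rem=2, I/O yield, promote→Q0. Q0=[P2] Q1=[P3] Q2=[]
t=22-23: P2@Q0 runs 1, rem=1, I/O yield, promote→Q0. Q0=[P2] Q1=[P3] Q2=[]
t=23-24: P2@Q0 runs 1, rem=0, completes. Q0=[] Q1=[P3] Q2=[]
t=24-28: P3@Q1 runs 4, rem=1, quantum used, demote→Q2. Q0=[] Q1=[] Q2=[P3]
t=28-29: P3@Q2 runs 1, rem=0, completes. Q0=[] Q1=[] Q2=[]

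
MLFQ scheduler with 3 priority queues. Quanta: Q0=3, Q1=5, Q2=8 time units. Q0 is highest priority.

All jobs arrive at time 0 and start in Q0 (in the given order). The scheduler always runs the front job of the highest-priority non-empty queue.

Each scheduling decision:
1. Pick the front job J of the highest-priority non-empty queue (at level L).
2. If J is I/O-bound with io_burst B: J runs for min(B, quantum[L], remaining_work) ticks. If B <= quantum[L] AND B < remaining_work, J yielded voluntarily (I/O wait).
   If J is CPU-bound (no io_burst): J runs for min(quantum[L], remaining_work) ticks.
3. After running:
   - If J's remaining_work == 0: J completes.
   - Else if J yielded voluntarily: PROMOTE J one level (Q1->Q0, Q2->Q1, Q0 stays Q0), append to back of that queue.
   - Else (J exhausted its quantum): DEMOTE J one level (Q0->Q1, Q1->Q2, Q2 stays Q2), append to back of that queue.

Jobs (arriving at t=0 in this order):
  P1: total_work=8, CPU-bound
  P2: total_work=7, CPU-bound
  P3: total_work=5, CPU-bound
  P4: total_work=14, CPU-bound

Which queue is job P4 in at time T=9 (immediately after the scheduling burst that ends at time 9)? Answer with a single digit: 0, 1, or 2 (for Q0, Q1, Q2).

Answer: 0

Derivation:
t=0-3: P1@Q0 runs 3, rem=5, quantum used, demote→Q1. Q0=[P2,P3,P4] Q1=[P1] Q2=[]
t=3-6: P2@Q0 runs 3, rem=4, quantum used, demote→Q1. Q0=[P3,P4] Q1=[P1,P2] Q2=[]
t=6-9: P3@Q0 runs 3, rem=2, quantum used, demote→Q1. Q0=[P4] Q1=[P1,P2,P3] Q2=[]
t=9-12: P4@Q0 runs 3, rem=11, quantum used, demote→Q1. Q0=[] Q1=[P1,P2,P3,P4] Q2=[]
t=12-17: P1@Q1 runs 5, rem=0, completes. Q0=[] Q1=[P2,P3,P4] Q2=[]
t=17-21: P2@Q1 runs 4, rem=0, completes. Q0=[] Q1=[P3,P4] Q2=[]
t=21-23: P3@Q1 runs 2, rem=0, completes. Q0=[] Q1=[P4] Q2=[]
t=23-28: P4@Q1 runs 5, rem=6, quantum used, demote→Q2. Q0=[] Q1=[] Q2=[P4]
t=28-34: P4@Q2 runs 6, rem=0, completes. Q0=[] Q1=[] Q2=[]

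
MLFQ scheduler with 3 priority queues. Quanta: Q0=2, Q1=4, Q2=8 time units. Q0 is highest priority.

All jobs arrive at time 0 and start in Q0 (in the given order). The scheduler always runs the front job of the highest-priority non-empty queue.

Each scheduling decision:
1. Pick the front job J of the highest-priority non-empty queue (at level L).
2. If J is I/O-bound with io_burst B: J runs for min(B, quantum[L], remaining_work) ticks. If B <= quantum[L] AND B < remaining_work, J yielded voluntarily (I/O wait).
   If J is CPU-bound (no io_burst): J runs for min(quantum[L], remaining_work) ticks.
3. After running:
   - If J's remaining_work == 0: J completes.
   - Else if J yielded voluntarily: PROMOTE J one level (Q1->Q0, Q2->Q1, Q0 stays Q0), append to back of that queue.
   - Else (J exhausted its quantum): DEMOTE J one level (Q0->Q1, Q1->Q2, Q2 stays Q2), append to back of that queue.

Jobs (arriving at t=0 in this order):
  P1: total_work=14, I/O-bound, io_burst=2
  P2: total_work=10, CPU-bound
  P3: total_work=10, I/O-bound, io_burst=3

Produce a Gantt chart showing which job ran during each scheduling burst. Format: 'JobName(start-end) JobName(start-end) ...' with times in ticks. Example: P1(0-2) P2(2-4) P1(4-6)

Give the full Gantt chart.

t=0-2: P1@Q0 runs 2, rem=12, I/O yield, promote→Q0. Q0=[P2,P3,P1] Q1=[] Q2=[]
t=2-4: P2@Q0 runs 2, rem=8, quantum used, demote→Q1. Q0=[P3,P1] Q1=[P2] Q2=[]
t=4-6: P3@Q0 runs 2, rem=8, quantum used, demote→Q1. Q0=[P1] Q1=[P2,P3] Q2=[]
t=6-8: P1@Q0 runs 2, rem=10, I/O yield, promote→Q0. Q0=[P1] Q1=[P2,P3] Q2=[]
t=8-10: P1@Q0 runs 2, rem=8, I/O yield, promote→Q0. Q0=[P1] Q1=[P2,P3] Q2=[]
t=10-12: P1@Q0 runs 2, rem=6, I/O yield, promote→Q0. Q0=[P1] Q1=[P2,P3] Q2=[]
t=12-14: P1@Q0 runs 2, rem=4, I/O yield, promote→Q0. Q0=[P1] Q1=[P2,P3] Q2=[]
t=14-16: P1@Q0 runs 2, rem=2, I/O yield, promote→Q0. Q0=[P1] Q1=[P2,P3] Q2=[]
t=16-18: P1@Q0 runs 2, rem=0, completes. Q0=[] Q1=[P2,P3] Q2=[]
t=18-22: P2@Q1 runs 4, rem=4, quantum used, demote→Q2. Q0=[] Q1=[P3] Q2=[P2]
t=22-25: P3@Q1 runs 3, rem=5, I/O yield, promote→Q0. Q0=[P3] Q1=[] Q2=[P2]
t=25-27: P3@Q0 runs 2, rem=3, quantum used, demote→Q1. Q0=[] Q1=[P3] Q2=[P2]
t=27-30: P3@Q1 runs 3, rem=0, completes. Q0=[] Q1=[] Q2=[P2]
t=30-34: P2@Q2 runs 4, rem=0, completes. Q0=[] Q1=[] Q2=[]

Answer: P1(0-2) P2(2-4) P3(4-6) P1(6-8) P1(8-10) P1(10-12) P1(12-14) P1(14-16) P1(16-18) P2(18-22) P3(22-25) P3(25-27) P3(27-30) P2(30-34)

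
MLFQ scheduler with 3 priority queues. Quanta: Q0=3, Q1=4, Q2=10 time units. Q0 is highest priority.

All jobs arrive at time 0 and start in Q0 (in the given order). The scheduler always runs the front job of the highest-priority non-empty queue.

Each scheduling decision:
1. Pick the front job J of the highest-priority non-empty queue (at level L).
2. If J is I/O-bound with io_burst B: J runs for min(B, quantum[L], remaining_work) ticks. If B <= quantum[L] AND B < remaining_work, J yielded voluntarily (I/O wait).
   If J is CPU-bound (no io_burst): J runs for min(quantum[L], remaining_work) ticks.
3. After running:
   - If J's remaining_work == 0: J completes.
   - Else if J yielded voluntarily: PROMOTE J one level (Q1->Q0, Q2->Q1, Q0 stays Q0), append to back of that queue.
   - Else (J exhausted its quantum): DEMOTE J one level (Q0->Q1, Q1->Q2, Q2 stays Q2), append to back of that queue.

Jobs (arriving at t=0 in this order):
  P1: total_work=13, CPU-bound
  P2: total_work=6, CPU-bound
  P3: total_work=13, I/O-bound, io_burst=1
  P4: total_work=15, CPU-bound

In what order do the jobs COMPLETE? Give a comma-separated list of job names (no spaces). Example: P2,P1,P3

Answer: P3,P2,P1,P4

Derivation:
t=0-3: P1@Q0 runs 3, rem=10, quantum used, demote→Q1. Q0=[P2,P3,P4] Q1=[P1] Q2=[]
t=3-6: P2@Q0 runs 3, rem=3, quantum used, demote→Q1. Q0=[P3,P4] Q1=[P1,P2] Q2=[]
t=6-7: P3@Q0 runs 1, rem=12, I/O yield, promote→Q0. Q0=[P4,P3] Q1=[P1,P2] Q2=[]
t=7-10: P4@Q0 runs 3, rem=12, quantum used, demote→Q1. Q0=[P3] Q1=[P1,P2,P4] Q2=[]
t=10-11: P3@Q0 runs 1, rem=11, I/O yield, promote→Q0. Q0=[P3] Q1=[P1,P2,P4] Q2=[]
t=11-12: P3@Q0 runs 1, rem=10, I/O yield, promote→Q0. Q0=[P3] Q1=[P1,P2,P4] Q2=[]
t=12-13: P3@Q0 runs 1, rem=9, I/O yield, promote→Q0. Q0=[P3] Q1=[P1,P2,P4] Q2=[]
t=13-14: P3@Q0 runs 1, rem=8, I/O yield, promote→Q0. Q0=[P3] Q1=[P1,P2,P4] Q2=[]
t=14-15: P3@Q0 runs 1, rem=7, I/O yield, promote→Q0. Q0=[P3] Q1=[P1,P2,P4] Q2=[]
t=15-16: P3@Q0 runs 1, rem=6, I/O yield, promote→Q0. Q0=[P3] Q1=[P1,P2,P4] Q2=[]
t=16-17: P3@Q0 runs 1, rem=5, I/O yield, promote→Q0. Q0=[P3] Q1=[P1,P2,P4] Q2=[]
t=17-18: P3@Q0 runs 1, rem=4, I/O yield, promote→Q0. Q0=[P3] Q1=[P1,P2,P4] Q2=[]
t=18-19: P3@Q0 runs 1, rem=3, I/O yield, promote→Q0. Q0=[P3] Q1=[P1,P2,P4] Q2=[]
t=19-20: P3@Q0 runs 1, rem=2, I/O yield, promote→Q0. Q0=[P3] Q1=[P1,P2,P4] Q2=[]
t=20-21: P3@Q0 runs 1, rem=1, I/O yield, promote→Q0. Q0=[P3] Q1=[P1,P2,P4] Q2=[]
t=21-22: P3@Q0 runs 1, rem=0, completes. Q0=[] Q1=[P1,P2,P4] Q2=[]
t=22-26: P1@Q1 runs 4, rem=6, quantum used, demote→Q2. Q0=[] Q1=[P2,P4] Q2=[P1]
t=26-29: P2@Q1 runs 3, rem=0, completes. Q0=[] Q1=[P4] Q2=[P1]
t=29-33: P4@Q1 runs 4, rem=8, quantum used, demote→Q2. Q0=[] Q1=[] Q2=[P1,P4]
t=33-39: P1@Q2 runs 6, rem=0, completes. Q0=[] Q1=[] Q2=[P4]
t=39-47: P4@Q2 runs 8, rem=0, completes. Q0=[] Q1=[] Q2=[]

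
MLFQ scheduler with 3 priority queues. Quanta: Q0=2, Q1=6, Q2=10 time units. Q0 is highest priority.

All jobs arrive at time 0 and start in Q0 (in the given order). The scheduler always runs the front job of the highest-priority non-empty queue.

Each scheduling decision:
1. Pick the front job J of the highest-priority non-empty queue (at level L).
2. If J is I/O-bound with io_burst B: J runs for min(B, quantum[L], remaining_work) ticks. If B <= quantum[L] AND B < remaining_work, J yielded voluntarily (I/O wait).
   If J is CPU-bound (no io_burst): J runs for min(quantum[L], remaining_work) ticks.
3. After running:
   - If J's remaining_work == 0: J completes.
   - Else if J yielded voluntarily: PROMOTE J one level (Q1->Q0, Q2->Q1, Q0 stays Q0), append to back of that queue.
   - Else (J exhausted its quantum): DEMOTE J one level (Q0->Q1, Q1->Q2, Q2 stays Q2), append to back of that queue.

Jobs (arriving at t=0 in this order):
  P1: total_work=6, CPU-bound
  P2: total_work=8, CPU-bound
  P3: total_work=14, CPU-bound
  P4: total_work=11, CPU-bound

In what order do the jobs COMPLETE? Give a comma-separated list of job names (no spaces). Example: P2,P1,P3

Answer: P1,P2,P3,P4

Derivation:
t=0-2: P1@Q0 runs 2, rem=4, quantum used, demote→Q1. Q0=[P2,P3,P4] Q1=[P1] Q2=[]
t=2-4: P2@Q0 runs 2, rem=6, quantum used, demote→Q1. Q0=[P3,P4] Q1=[P1,P2] Q2=[]
t=4-6: P3@Q0 runs 2, rem=12, quantum used, demote→Q1. Q0=[P4] Q1=[P1,P2,P3] Q2=[]
t=6-8: P4@Q0 runs 2, rem=9, quantum used, demote→Q1. Q0=[] Q1=[P1,P2,P3,P4] Q2=[]
t=8-12: P1@Q1 runs 4, rem=0, completes. Q0=[] Q1=[P2,P3,P4] Q2=[]
t=12-18: P2@Q1 runs 6, rem=0, completes. Q0=[] Q1=[P3,P4] Q2=[]
t=18-24: P3@Q1 runs 6, rem=6, quantum used, demote→Q2. Q0=[] Q1=[P4] Q2=[P3]
t=24-30: P4@Q1 runs 6, rem=3, quantum used, demote→Q2. Q0=[] Q1=[] Q2=[P3,P4]
t=30-36: P3@Q2 runs 6, rem=0, completes. Q0=[] Q1=[] Q2=[P4]
t=36-39: P4@Q2 runs 3, rem=0, completes. Q0=[] Q1=[] Q2=[]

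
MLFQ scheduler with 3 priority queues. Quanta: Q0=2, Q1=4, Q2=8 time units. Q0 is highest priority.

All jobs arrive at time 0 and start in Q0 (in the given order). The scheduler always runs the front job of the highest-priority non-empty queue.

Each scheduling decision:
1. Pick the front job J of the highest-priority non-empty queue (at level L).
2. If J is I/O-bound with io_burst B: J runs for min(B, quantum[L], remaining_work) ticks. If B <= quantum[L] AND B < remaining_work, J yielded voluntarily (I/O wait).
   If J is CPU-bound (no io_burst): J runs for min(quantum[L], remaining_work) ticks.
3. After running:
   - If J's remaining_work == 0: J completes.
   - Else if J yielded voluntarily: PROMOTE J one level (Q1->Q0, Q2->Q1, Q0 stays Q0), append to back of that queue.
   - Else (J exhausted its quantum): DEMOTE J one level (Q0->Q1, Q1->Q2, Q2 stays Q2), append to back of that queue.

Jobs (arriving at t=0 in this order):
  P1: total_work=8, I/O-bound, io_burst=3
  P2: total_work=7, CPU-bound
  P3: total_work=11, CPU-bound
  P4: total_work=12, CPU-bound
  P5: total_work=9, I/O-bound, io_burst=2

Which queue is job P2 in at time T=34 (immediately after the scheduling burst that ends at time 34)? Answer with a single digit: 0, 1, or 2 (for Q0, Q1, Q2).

t=0-2: P1@Q0 runs 2, rem=6, quantum used, demote→Q1. Q0=[P2,P3,P4,P5] Q1=[P1] Q2=[]
t=2-4: P2@Q0 runs 2, rem=5, quantum used, demote→Q1. Q0=[P3,P4,P5] Q1=[P1,P2] Q2=[]
t=4-6: P3@Q0 runs 2, rem=9, quantum used, demote→Q1. Q0=[P4,P5] Q1=[P1,P2,P3] Q2=[]
t=6-8: P4@Q0 runs 2, rem=10, quantum used, demote→Q1. Q0=[P5] Q1=[P1,P2,P3,P4] Q2=[]
t=8-10: P5@Q0 runs 2, rem=7, I/O yield, promote→Q0. Q0=[P5] Q1=[P1,P2,P3,P4] Q2=[]
t=10-12: P5@Q0 runs 2, rem=5, I/O yield, promote→Q0. Q0=[P5] Q1=[P1,P2,P3,P4] Q2=[]
t=12-14: P5@Q0 runs 2, rem=3, I/O yield, promote→Q0. Q0=[P5] Q1=[P1,P2,P3,P4] Q2=[]
t=14-16: P5@Q0 runs 2, rem=1, I/O yield, promote→Q0. Q0=[P5] Q1=[P1,P2,P3,P4] Q2=[]
t=16-17: P5@Q0 runs 1, rem=0, completes. Q0=[] Q1=[P1,P2,P3,P4] Q2=[]
t=17-20: P1@Q1 runs 3, rem=3, I/O yield, promote→Q0. Q0=[P1] Q1=[P2,P3,P4] Q2=[]
t=20-22: P1@Q0 runs 2, rem=1, quantum used, demote→Q1. Q0=[] Q1=[P2,P3,P4,P1] Q2=[]
t=22-26: P2@Q1 runs 4, rem=1, quantum used, demote→Q2. Q0=[] Q1=[P3,P4,P1] Q2=[P2]
t=26-30: P3@Q1 runs 4, rem=5, quantum used, demote→Q2. Q0=[] Q1=[P4,P1] Q2=[P2,P3]
t=30-34: P4@Q1 runs 4, rem=6, quantum used, demote→Q2. Q0=[] Q1=[P1] Q2=[P2,P3,P4]
t=34-35: P1@Q1 runs 1, rem=0, completes. Q0=[] Q1=[] Q2=[P2,P3,P4]
t=35-36: P2@Q2 runs 1, rem=0, completes. Q0=[] Q1=[] Q2=[P3,P4]
t=36-41: P3@Q2 runs 5, rem=0, completes. Q0=[] Q1=[] Q2=[P4]
t=41-47: P4@Q2 runs 6, rem=0, completes. Q0=[] Q1=[] Q2=[]

Answer: 2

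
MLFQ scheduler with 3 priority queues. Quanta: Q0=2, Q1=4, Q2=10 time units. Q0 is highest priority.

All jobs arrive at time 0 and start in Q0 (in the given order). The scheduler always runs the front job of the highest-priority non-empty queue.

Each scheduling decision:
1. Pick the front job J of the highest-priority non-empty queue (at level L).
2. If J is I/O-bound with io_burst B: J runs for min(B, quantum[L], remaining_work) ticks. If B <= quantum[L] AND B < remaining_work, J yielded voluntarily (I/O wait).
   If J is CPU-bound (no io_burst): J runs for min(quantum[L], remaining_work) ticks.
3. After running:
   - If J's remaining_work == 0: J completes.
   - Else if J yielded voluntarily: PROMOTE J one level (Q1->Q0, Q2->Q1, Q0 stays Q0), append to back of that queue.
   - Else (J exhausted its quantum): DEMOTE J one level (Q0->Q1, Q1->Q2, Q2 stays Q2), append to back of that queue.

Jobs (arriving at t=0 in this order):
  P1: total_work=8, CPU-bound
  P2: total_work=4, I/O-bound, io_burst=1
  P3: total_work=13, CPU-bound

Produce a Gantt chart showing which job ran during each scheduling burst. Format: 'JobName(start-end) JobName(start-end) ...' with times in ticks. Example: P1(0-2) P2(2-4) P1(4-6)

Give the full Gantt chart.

t=0-2: P1@Q0 runs 2, rem=6, quantum used, demote→Q1. Q0=[P2,P3] Q1=[P1] Q2=[]
t=2-3: P2@Q0 runs 1, rem=3, I/O yield, promote→Q0. Q0=[P3,P2] Q1=[P1] Q2=[]
t=3-5: P3@Q0 runs 2, rem=11, quantum used, demote→Q1. Q0=[P2] Q1=[P1,P3] Q2=[]
t=5-6: P2@Q0 runs 1, rem=2, I/O yield, promote→Q0. Q0=[P2] Q1=[P1,P3] Q2=[]
t=6-7: P2@Q0 runs 1, rem=1, I/O yield, promote→Q0. Q0=[P2] Q1=[P1,P3] Q2=[]
t=7-8: P2@Q0 runs 1, rem=0, completes. Q0=[] Q1=[P1,P3] Q2=[]
t=8-12: P1@Q1 runs 4, rem=2, quantum used, demote→Q2. Q0=[] Q1=[P3] Q2=[P1]
t=12-16: P3@Q1 runs 4, rem=7, quantum used, demote→Q2. Q0=[] Q1=[] Q2=[P1,P3]
t=16-18: P1@Q2 runs 2, rem=0, completes. Q0=[] Q1=[] Q2=[P3]
t=18-25: P3@Q2 runs 7, rem=0, completes. Q0=[] Q1=[] Q2=[]

Answer: P1(0-2) P2(2-3) P3(3-5) P2(5-6) P2(6-7) P2(7-8) P1(8-12) P3(12-16) P1(16-18) P3(18-25)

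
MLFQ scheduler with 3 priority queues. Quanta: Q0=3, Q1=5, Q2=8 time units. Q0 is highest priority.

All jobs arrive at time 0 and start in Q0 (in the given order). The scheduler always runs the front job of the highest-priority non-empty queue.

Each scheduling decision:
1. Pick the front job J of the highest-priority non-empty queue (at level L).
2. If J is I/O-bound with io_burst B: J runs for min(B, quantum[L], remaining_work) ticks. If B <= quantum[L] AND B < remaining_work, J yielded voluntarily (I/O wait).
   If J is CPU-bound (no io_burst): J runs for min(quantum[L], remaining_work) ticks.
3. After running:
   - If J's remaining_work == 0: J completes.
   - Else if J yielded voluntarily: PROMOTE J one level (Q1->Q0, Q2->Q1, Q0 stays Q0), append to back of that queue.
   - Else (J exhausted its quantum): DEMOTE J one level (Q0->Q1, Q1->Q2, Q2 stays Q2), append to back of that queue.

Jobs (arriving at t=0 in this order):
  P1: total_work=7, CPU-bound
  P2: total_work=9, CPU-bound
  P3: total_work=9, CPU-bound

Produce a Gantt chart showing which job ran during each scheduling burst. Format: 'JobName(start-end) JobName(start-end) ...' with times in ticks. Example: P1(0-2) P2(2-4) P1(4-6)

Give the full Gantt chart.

Answer: P1(0-3) P2(3-6) P3(6-9) P1(9-13) P2(13-18) P3(18-23) P2(23-24) P3(24-25)

Derivation:
t=0-3: P1@Q0 runs 3, rem=4, quantum used, demote→Q1. Q0=[P2,P3] Q1=[P1] Q2=[]
t=3-6: P2@Q0 runs 3, rem=6, quantum used, demote→Q1. Q0=[P3] Q1=[P1,P2] Q2=[]
t=6-9: P3@Q0 runs 3, rem=6, quantum used, demote→Q1. Q0=[] Q1=[P1,P2,P3] Q2=[]
t=9-13: P1@Q1 runs 4, rem=0, completes. Q0=[] Q1=[P2,P3] Q2=[]
t=13-18: P2@Q1 runs 5, rem=1, quantum used, demote→Q2. Q0=[] Q1=[P3] Q2=[P2]
t=18-23: P3@Q1 runs 5, rem=1, quantum used, demote→Q2. Q0=[] Q1=[] Q2=[P2,P3]
t=23-24: P2@Q2 runs 1, rem=0, completes. Q0=[] Q1=[] Q2=[P3]
t=24-25: P3@Q2 runs 1, rem=0, completes. Q0=[] Q1=[] Q2=[]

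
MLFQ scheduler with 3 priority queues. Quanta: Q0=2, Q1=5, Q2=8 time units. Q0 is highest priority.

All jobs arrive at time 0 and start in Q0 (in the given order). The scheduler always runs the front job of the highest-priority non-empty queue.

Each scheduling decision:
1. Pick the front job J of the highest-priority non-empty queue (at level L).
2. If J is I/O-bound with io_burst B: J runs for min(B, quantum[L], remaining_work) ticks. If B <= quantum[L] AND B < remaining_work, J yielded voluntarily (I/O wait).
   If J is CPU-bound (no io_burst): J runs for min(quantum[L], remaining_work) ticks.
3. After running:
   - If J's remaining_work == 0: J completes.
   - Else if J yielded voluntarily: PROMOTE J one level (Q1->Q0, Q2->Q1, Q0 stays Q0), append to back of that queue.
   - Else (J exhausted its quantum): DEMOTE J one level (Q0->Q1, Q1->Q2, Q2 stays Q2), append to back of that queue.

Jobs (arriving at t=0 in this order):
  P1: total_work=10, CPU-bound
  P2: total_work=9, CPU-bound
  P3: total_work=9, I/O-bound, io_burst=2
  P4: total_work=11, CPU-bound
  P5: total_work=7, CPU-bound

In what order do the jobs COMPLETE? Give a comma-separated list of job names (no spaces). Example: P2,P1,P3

t=0-2: P1@Q0 runs 2, rem=8, quantum used, demote→Q1. Q0=[P2,P3,P4,P5] Q1=[P1] Q2=[]
t=2-4: P2@Q0 runs 2, rem=7, quantum used, demote→Q1. Q0=[P3,P4,P5] Q1=[P1,P2] Q2=[]
t=4-6: P3@Q0 runs 2, rem=7, I/O yield, promote→Q0. Q0=[P4,P5,P3] Q1=[P1,P2] Q2=[]
t=6-8: P4@Q0 runs 2, rem=9, quantum used, demote→Q1. Q0=[P5,P3] Q1=[P1,P2,P4] Q2=[]
t=8-10: P5@Q0 runs 2, rem=5, quantum used, demote→Q1. Q0=[P3] Q1=[P1,P2,P4,P5] Q2=[]
t=10-12: P3@Q0 runs 2, rem=5, I/O yield, promote→Q0. Q0=[P3] Q1=[P1,P2,P4,P5] Q2=[]
t=12-14: P3@Q0 runs 2, rem=3, I/O yield, promote→Q0. Q0=[P3] Q1=[P1,P2,P4,P5] Q2=[]
t=14-16: P3@Q0 runs 2, rem=1, I/O yield, promote→Q0. Q0=[P3] Q1=[P1,P2,P4,P5] Q2=[]
t=16-17: P3@Q0 runs 1, rem=0, completes. Q0=[] Q1=[P1,P2,P4,P5] Q2=[]
t=17-22: P1@Q1 runs 5, rem=3, quantum used, demote→Q2. Q0=[] Q1=[P2,P4,P5] Q2=[P1]
t=22-27: P2@Q1 runs 5, rem=2, quantum used, demote→Q2. Q0=[] Q1=[P4,P5] Q2=[P1,P2]
t=27-32: P4@Q1 runs 5, rem=4, quantum used, demote→Q2. Q0=[] Q1=[P5] Q2=[P1,P2,P4]
t=32-37: P5@Q1 runs 5, rem=0, completes. Q0=[] Q1=[] Q2=[P1,P2,P4]
t=37-40: P1@Q2 runs 3, rem=0, completes. Q0=[] Q1=[] Q2=[P2,P4]
t=40-42: P2@Q2 runs 2, rem=0, completes. Q0=[] Q1=[] Q2=[P4]
t=42-46: P4@Q2 runs 4, rem=0, completes. Q0=[] Q1=[] Q2=[]

Answer: P3,P5,P1,P2,P4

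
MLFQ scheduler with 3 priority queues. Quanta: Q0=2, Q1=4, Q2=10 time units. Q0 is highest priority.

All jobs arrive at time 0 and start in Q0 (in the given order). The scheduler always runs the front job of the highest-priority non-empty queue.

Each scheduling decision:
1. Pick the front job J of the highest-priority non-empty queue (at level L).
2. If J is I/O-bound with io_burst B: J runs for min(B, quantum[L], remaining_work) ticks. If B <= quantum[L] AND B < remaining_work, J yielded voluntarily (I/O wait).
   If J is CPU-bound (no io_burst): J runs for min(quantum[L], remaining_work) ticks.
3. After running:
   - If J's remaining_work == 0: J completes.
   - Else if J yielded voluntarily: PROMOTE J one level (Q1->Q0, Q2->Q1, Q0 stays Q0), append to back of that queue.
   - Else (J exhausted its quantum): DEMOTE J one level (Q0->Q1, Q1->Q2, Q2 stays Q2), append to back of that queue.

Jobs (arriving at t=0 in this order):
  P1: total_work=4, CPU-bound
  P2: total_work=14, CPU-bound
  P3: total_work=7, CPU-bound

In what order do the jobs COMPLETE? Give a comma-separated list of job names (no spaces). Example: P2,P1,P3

Answer: P1,P2,P3

Derivation:
t=0-2: P1@Q0 runs 2, rem=2, quantum used, demote→Q1. Q0=[P2,P3] Q1=[P1] Q2=[]
t=2-4: P2@Q0 runs 2, rem=12, quantum used, demote→Q1. Q0=[P3] Q1=[P1,P2] Q2=[]
t=4-6: P3@Q0 runs 2, rem=5, quantum used, demote→Q1. Q0=[] Q1=[P1,P2,P3] Q2=[]
t=6-8: P1@Q1 runs 2, rem=0, completes. Q0=[] Q1=[P2,P3] Q2=[]
t=8-12: P2@Q1 runs 4, rem=8, quantum used, demote→Q2. Q0=[] Q1=[P3] Q2=[P2]
t=12-16: P3@Q1 runs 4, rem=1, quantum used, demote→Q2. Q0=[] Q1=[] Q2=[P2,P3]
t=16-24: P2@Q2 runs 8, rem=0, completes. Q0=[] Q1=[] Q2=[P3]
t=24-25: P3@Q2 runs 1, rem=0, completes. Q0=[] Q1=[] Q2=[]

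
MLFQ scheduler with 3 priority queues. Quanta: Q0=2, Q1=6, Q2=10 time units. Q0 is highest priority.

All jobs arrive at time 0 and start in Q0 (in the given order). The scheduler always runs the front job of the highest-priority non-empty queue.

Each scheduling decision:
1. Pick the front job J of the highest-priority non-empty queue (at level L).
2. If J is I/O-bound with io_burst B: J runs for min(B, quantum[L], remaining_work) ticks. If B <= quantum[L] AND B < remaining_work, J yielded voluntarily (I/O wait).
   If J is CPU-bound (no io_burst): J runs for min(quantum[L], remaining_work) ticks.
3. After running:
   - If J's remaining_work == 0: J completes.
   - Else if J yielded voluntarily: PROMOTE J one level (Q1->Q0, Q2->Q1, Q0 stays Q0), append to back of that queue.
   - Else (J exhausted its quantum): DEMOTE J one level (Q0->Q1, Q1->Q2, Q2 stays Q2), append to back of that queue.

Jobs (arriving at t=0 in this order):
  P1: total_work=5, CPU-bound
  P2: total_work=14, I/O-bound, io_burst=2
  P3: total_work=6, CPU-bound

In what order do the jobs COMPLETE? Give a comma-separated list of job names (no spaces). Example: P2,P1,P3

t=0-2: P1@Q0 runs 2, rem=3, quantum used, demote→Q1. Q0=[P2,P3] Q1=[P1] Q2=[]
t=2-4: P2@Q0 runs 2, rem=12, I/O yield, promote→Q0. Q0=[P3,P2] Q1=[P1] Q2=[]
t=4-6: P3@Q0 runs 2, rem=4, quantum used, demote→Q1. Q0=[P2] Q1=[P1,P3] Q2=[]
t=6-8: P2@Q0 runs 2, rem=10, I/O yield, promote→Q0. Q0=[P2] Q1=[P1,P3] Q2=[]
t=8-10: P2@Q0 runs 2, rem=8, I/O yield, promote→Q0. Q0=[P2] Q1=[P1,P3] Q2=[]
t=10-12: P2@Q0 runs 2, rem=6, I/O yield, promote→Q0. Q0=[P2] Q1=[P1,P3] Q2=[]
t=12-14: P2@Q0 runs 2, rem=4, I/O yield, promote→Q0. Q0=[P2] Q1=[P1,P3] Q2=[]
t=14-16: P2@Q0 runs 2, rem=2, I/O yield, promote→Q0. Q0=[P2] Q1=[P1,P3] Q2=[]
t=16-18: P2@Q0 runs 2, rem=0, completes. Q0=[] Q1=[P1,P3] Q2=[]
t=18-21: P1@Q1 runs 3, rem=0, completes. Q0=[] Q1=[P3] Q2=[]
t=21-25: P3@Q1 runs 4, rem=0, completes. Q0=[] Q1=[] Q2=[]

Answer: P2,P1,P3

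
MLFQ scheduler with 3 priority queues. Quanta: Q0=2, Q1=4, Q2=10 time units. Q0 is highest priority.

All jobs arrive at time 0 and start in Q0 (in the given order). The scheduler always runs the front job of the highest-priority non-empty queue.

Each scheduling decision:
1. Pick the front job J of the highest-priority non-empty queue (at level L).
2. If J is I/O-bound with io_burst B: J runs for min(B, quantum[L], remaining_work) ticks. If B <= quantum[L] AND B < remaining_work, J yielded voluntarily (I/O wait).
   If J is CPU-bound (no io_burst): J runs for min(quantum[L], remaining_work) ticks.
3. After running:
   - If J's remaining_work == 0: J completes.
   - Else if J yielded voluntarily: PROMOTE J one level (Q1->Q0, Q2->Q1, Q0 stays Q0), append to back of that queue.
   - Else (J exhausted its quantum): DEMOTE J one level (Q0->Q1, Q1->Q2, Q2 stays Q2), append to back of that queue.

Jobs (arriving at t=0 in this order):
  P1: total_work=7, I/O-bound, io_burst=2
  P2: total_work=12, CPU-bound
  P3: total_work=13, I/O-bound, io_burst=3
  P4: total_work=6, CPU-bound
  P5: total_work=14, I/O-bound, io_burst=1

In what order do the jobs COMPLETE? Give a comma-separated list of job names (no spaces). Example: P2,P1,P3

t=0-2: P1@Q0 runs 2, rem=5, I/O yield, promote→Q0. Q0=[P2,P3,P4,P5,P1] Q1=[] Q2=[]
t=2-4: P2@Q0 runs 2, rem=10, quantum used, demote→Q1. Q0=[P3,P4,P5,P1] Q1=[P2] Q2=[]
t=4-6: P3@Q0 runs 2, rem=11, quantum used, demote→Q1. Q0=[P4,P5,P1] Q1=[P2,P3] Q2=[]
t=6-8: P4@Q0 runs 2, rem=4, quantum used, demote→Q1. Q0=[P5,P1] Q1=[P2,P3,P4] Q2=[]
t=8-9: P5@Q0 runs 1, rem=13, I/O yield, promote→Q0. Q0=[P1,P5] Q1=[P2,P3,P4] Q2=[]
t=9-11: P1@Q0 runs 2, rem=3, I/O yield, promote→Q0. Q0=[P5,P1] Q1=[P2,P3,P4] Q2=[]
t=11-12: P5@Q0 runs 1, rem=12, I/O yield, promote→Q0. Q0=[P1,P5] Q1=[P2,P3,P4] Q2=[]
t=12-14: P1@Q0 runs 2, rem=1, I/O yield, promote→Q0. Q0=[P5,P1] Q1=[P2,P3,P4] Q2=[]
t=14-15: P5@Q0 runs 1, rem=11, I/O yield, promote→Q0. Q0=[P1,P5] Q1=[P2,P3,P4] Q2=[]
t=15-16: P1@Q0 runs 1, rem=0, completes. Q0=[P5] Q1=[P2,P3,P4] Q2=[]
t=16-17: P5@Q0 runs 1, rem=10, I/O yield, promote→Q0. Q0=[P5] Q1=[P2,P3,P4] Q2=[]
t=17-18: P5@Q0 runs 1, rem=9, I/O yield, promote→Q0. Q0=[P5] Q1=[P2,P3,P4] Q2=[]
t=18-19: P5@Q0 runs 1, rem=8, I/O yield, promote→Q0. Q0=[P5] Q1=[P2,P3,P4] Q2=[]
t=19-20: P5@Q0 runs 1, rem=7, I/O yield, promote→Q0. Q0=[P5] Q1=[P2,P3,P4] Q2=[]
t=20-21: P5@Q0 runs 1, rem=6, I/O yield, promote→Q0. Q0=[P5] Q1=[P2,P3,P4] Q2=[]
t=21-22: P5@Q0 runs 1, rem=5, I/O yield, promote→Q0. Q0=[P5] Q1=[P2,P3,P4] Q2=[]
t=22-23: P5@Q0 runs 1, rem=4, I/O yield, promote→Q0. Q0=[P5] Q1=[P2,P3,P4] Q2=[]
t=23-24: P5@Q0 runs 1, rem=3, I/O yield, promote→Q0. Q0=[P5] Q1=[P2,P3,P4] Q2=[]
t=24-25: P5@Q0 runs 1, rem=2, I/O yield, promote→Q0. Q0=[P5] Q1=[P2,P3,P4] Q2=[]
t=25-26: P5@Q0 runs 1, rem=1, I/O yield, promote→Q0. Q0=[P5] Q1=[P2,P3,P4] Q2=[]
t=26-27: P5@Q0 runs 1, rem=0, completes. Q0=[] Q1=[P2,P3,P4] Q2=[]
t=27-31: P2@Q1 runs 4, rem=6, quantum used, demote→Q2. Q0=[] Q1=[P3,P4] Q2=[P2]
t=31-34: P3@Q1 runs 3, rem=8, I/O yield, promote→Q0. Q0=[P3] Q1=[P4] Q2=[P2]
t=34-36: P3@Q0 runs 2, rem=6, quantum used, demote→Q1. Q0=[] Q1=[P4,P3] Q2=[P2]
t=36-40: P4@Q1 runs 4, rem=0, completes. Q0=[] Q1=[P3] Q2=[P2]
t=40-43: P3@Q1 runs 3, rem=3, I/O yield, promote→Q0. Q0=[P3] Q1=[] Q2=[P2]
t=43-45: P3@Q0 runs 2, rem=1, quantum used, demote→Q1. Q0=[] Q1=[P3] Q2=[P2]
t=45-46: P3@Q1 runs 1, rem=0, completes. Q0=[] Q1=[] Q2=[P2]
t=46-52: P2@Q2 runs 6, rem=0, completes. Q0=[] Q1=[] Q2=[]

Answer: P1,P5,P4,P3,P2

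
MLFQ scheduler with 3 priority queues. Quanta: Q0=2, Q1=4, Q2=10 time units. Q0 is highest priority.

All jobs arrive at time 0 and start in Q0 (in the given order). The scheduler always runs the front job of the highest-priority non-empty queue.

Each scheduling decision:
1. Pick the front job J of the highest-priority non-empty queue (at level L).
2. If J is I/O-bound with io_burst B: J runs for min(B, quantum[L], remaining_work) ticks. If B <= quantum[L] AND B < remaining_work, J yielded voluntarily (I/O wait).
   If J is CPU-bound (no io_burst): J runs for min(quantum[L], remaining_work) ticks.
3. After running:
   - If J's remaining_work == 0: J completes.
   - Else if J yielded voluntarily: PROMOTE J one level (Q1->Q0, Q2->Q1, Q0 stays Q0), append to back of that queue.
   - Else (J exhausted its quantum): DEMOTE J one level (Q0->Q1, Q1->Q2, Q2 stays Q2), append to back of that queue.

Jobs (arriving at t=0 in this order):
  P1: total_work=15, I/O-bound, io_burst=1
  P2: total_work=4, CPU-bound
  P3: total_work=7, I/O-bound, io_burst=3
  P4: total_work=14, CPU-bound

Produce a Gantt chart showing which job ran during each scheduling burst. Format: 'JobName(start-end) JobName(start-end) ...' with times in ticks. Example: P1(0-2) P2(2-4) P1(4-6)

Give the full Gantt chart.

Answer: P1(0-1) P2(1-3) P3(3-5) P4(5-7) P1(7-8) P1(8-9) P1(9-10) P1(10-11) P1(11-12) P1(12-13) P1(13-14) P1(14-15) P1(15-16) P1(16-17) P1(17-18) P1(18-19) P1(19-20) P1(20-21) P2(21-23) P3(23-26) P3(26-28) P4(28-32) P4(32-40)

Derivation:
t=0-1: P1@Q0 runs 1, rem=14, I/O yield, promote→Q0. Q0=[P2,P3,P4,P1] Q1=[] Q2=[]
t=1-3: P2@Q0 runs 2, rem=2, quantum used, demote→Q1. Q0=[P3,P4,P1] Q1=[P2] Q2=[]
t=3-5: P3@Q0 runs 2, rem=5, quantum used, demote→Q1. Q0=[P4,P1] Q1=[P2,P3] Q2=[]
t=5-7: P4@Q0 runs 2, rem=12, quantum used, demote→Q1. Q0=[P1] Q1=[P2,P3,P4] Q2=[]
t=7-8: P1@Q0 runs 1, rem=13, I/O yield, promote→Q0. Q0=[P1] Q1=[P2,P3,P4] Q2=[]
t=8-9: P1@Q0 runs 1, rem=12, I/O yield, promote→Q0. Q0=[P1] Q1=[P2,P3,P4] Q2=[]
t=9-10: P1@Q0 runs 1, rem=11, I/O yield, promote→Q0. Q0=[P1] Q1=[P2,P3,P4] Q2=[]
t=10-11: P1@Q0 runs 1, rem=10, I/O yield, promote→Q0. Q0=[P1] Q1=[P2,P3,P4] Q2=[]
t=11-12: P1@Q0 runs 1, rem=9, I/O yield, promote→Q0. Q0=[P1] Q1=[P2,P3,P4] Q2=[]
t=12-13: P1@Q0 runs 1, rem=8, I/O yield, promote→Q0. Q0=[P1] Q1=[P2,P3,P4] Q2=[]
t=13-14: P1@Q0 runs 1, rem=7, I/O yield, promote→Q0. Q0=[P1] Q1=[P2,P3,P4] Q2=[]
t=14-15: P1@Q0 runs 1, rem=6, I/O yield, promote→Q0. Q0=[P1] Q1=[P2,P3,P4] Q2=[]
t=15-16: P1@Q0 runs 1, rem=5, I/O yield, promote→Q0. Q0=[P1] Q1=[P2,P3,P4] Q2=[]
t=16-17: P1@Q0 runs 1, rem=4, I/O yield, promote→Q0. Q0=[P1] Q1=[P2,P3,P4] Q2=[]
t=17-18: P1@Q0 runs 1, rem=3, I/O yield, promote→Q0. Q0=[P1] Q1=[P2,P3,P4] Q2=[]
t=18-19: P1@Q0 runs 1, rem=2, I/O yield, promote→Q0. Q0=[P1] Q1=[P2,P3,P4] Q2=[]
t=19-20: P1@Q0 runs 1, rem=1, I/O yield, promote→Q0. Q0=[P1] Q1=[P2,P3,P4] Q2=[]
t=20-21: P1@Q0 runs 1, rem=0, completes. Q0=[] Q1=[P2,P3,P4] Q2=[]
t=21-23: P2@Q1 runs 2, rem=0, completes. Q0=[] Q1=[P3,P4] Q2=[]
t=23-26: P3@Q1 runs 3, rem=2, I/O yield, promote→Q0. Q0=[P3] Q1=[P4] Q2=[]
t=26-28: P3@Q0 runs 2, rem=0, completes. Q0=[] Q1=[P4] Q2=[]
t=28-32: P4@Q1 runs 4, rem=8, quantum used, demote→Q2. Q0=[] Q1=[] Q2=[P4]
t=32-40: P4@Q2 runs 8, rem=0, completes. Q0=[] Q1=[] Q2=[]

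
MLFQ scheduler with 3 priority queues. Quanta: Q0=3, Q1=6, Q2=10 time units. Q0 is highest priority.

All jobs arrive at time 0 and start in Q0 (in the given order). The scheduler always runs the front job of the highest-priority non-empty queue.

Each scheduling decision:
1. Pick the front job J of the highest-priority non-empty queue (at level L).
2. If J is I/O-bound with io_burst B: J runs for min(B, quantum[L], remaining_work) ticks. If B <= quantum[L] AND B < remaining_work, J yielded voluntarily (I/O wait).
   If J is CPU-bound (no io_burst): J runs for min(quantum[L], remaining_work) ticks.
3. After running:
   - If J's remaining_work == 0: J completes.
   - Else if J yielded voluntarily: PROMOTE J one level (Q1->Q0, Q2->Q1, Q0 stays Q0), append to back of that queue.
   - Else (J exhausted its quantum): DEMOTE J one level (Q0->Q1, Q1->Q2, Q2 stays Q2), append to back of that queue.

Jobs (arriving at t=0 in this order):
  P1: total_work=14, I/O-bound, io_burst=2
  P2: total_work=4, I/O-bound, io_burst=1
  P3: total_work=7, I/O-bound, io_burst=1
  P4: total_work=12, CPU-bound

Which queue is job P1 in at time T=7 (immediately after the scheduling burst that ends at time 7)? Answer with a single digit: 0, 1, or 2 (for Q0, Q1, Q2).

Answer: 0

Derivation:
t=0-2: P1@Q0 runs 2, rem=12, I/O yield, promote→Q0. Q0=[P2,P3,P4,P1] Q1=[] Q2=[]
t=2-3: P2@Q0 runs 1, rem=3, I/O yield, promote→Q0. Q0=[P3,P4,P1,P2] Q1=[] Q2=[]
t=3-4: P3@Q0 runs 1, rem=6, I/O yield, promote→Q0. Q0=[P4,P1,P2,P3] Q1=[] Q2=[]
t=4-7: P4@Q0 runs 3, rem=9, quantum used, demote→Q1. Q0=[P1,P2,P3] Q1=[P4] Q2=[]
t=7-9: P1@Q0 runs 2, rem=10, I/O yield, promote→Q0. Q0=[P2,P3,P1] Q1=[P4] Q2=[]
t=9-10: P2@Q0 runs 1, rem=2, I/O yield, promote→Q0. Q0=[P3,P1,P2] Q1=[P4] Q2=[]
t=10-11: P3@Q0 runs 1, rem=5, I/O yield, promote→Q0. Q0=[P1,P2,P3] Q1=[P4] Q2=[]
t=11-13: P1@Q0 runs 2, rem=8, I/O yield, promote→Q0. Q0=[P2,P3,P1] Q1=[P4] Q2=[]
t=13-14: P2@Q0 runs 1, rem=1, I/O yield, promote→Q0. Q0=[P3,P1,P2] Q1=[P4] Q2=[]
t=14-15: P3@Q0 runs 1, rem=4, I/O yield, promote→Q0. Q0=[P1,P2,P3] Q1=[P4] Q2=[]
t=15-17: P1@Q0 runs 2, rem=6, I/O yield, promote→Q0. Q0=[P2,P3,P1] Q1=[P4] Q2=[]
t=17-18: P2@Q0 runs 1, rem=0, completes. Q0=[P3,P1] Q1=[P4] Q2=[]
t=18-19: P3@Q0 runs 1, rem=3, I/O yield, promote→Q0. Q0=[P1,P3] Q1=[P4] Q2=[]
t=19-21: P1@Q0 runs 2, rem=4, I/O yield, promote→Q0. Q0=[P3,P1] Q1=[P4] Q2=[]
t=21-22: P3@Q0 runs 1, rem=2, I/O yield, promote→Q0. Q0=[P1,P3] Q1=[P4] Q2=[]
t=22-24: P1@Q0 runs 2, rem=2, I/O yield, promote→Q0. Q0=[P3,P1] Q1=[P4] Q2=[]
t=24-25: P3@Q0 runs 1, rem=1, I/O yield, promote→Q0. Q0=[P1,P3] Q1=[P4] Q2=[]
t=25-27: P1@Q0 runs 2, rem=0, completes. Q0=[P3] Q1=[P4] Q2=[]
t=27-28: P3@Q0 runs 1, rem=0, completes. Q0=[] Q1=[P4] Q2=[]
t=28-34: P4@Q1 runs 6, rem=3, quantum used, demote→Q2. Q0=[] Q1=[] Q2=[P4]
t=34-37: P4@Q2 runs 3, rem=0, completes. Q0=[] Q1=[] Q2=[]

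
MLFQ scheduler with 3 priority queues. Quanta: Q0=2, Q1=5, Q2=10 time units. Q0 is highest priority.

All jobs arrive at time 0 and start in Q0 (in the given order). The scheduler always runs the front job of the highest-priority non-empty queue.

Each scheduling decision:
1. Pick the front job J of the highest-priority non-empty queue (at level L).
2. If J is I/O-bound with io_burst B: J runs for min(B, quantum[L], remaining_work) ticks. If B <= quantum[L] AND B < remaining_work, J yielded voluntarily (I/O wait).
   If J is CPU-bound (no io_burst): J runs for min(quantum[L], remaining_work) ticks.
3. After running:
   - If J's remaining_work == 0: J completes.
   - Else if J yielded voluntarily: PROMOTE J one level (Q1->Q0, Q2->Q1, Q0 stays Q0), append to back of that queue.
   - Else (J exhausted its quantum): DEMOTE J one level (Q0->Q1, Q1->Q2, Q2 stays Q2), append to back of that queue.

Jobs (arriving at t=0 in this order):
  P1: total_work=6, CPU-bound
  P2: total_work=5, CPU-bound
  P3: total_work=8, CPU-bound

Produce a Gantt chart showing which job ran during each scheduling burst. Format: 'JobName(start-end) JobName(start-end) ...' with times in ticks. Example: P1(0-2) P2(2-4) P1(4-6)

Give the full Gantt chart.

Answer: P1(0-2) P2(2-4) P3(4-6) P1(6-10) P2(10-13) P3(13-18) P3(18-19)

Derivation:
t=0-2: P1@Q0 runs 2, rem=4, quantum used, demote→Q1. Q0=[P2,P3] Q1=[P1] Q2=[]
t=2-4: P2@Q0 runs 2, rem=3, quantum used, demote→Q1. Q0=[P3] Q1=[P1,P2] Q2=[]
t=4-6: P3@Q0 runs 2, rem=6, quantum used, demote→Q1. Q0=[] Q1=[P1,P2,P3] Q2=[]
t=6-10: P1@Q1 runs 4, rem=0, completes. Q0=[] Q1=[P2,P3] Q2=[]
t=10-13: P2@Q1 runs 3, rem=0, completes. Q0=[] Q1=[P3] Q2=[]
t=13-18: P3@Q1 runs 5, rem=1, quantum used, demote→Q2. Q0=[] Q1=[] Q2=[P3]
t=18-19: P3@Q2 runs 1, rem=0, completes. Q0=[] Q1=[] Q2=[]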